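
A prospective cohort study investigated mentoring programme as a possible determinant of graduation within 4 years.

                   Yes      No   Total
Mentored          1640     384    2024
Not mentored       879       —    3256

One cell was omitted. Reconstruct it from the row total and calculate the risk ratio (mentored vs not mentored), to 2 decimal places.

The missing cell is in the unexposed row: 3256 − 879 = 2377.
So a = 1640, b = 384, c = 879, d = 2377.
RR = [a/(a+b)] / [c/(c+d)] = (1640/2024) / (879/3256) = 0.81028/0.26996 = 3.00143

3.00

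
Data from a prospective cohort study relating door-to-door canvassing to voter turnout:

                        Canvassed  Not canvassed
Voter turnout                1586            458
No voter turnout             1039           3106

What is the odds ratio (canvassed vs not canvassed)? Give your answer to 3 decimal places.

Reading the table with exposure as columns: a = 1586 (Canvassed, case), b = 1039 (Canvassed, non-case), c = 458 (Not canvassed, case), d = 3106.
OR = (a·d)/(b·c) = (1586 × 3106) / (1039 × 458) = 4926116 / 475862 = 10.35198
The odds of voter turnout are about 10.35 times as high in the canvassed group.

10.352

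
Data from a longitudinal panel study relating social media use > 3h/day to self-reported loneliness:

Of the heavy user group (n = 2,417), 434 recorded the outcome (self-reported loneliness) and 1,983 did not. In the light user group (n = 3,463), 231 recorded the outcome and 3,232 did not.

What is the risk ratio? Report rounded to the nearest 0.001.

2.692

From the description: a = 434, b = 1983, c = 231, d = 3232.
Risk in exposed = 434/2417 = 0.17956; risk in unexposed = 231/3463 = 0.06671.
RR = 0.17956 / 0.06671 = 2.69187
The risk among the exposed is 2.69 times that among the unexposed.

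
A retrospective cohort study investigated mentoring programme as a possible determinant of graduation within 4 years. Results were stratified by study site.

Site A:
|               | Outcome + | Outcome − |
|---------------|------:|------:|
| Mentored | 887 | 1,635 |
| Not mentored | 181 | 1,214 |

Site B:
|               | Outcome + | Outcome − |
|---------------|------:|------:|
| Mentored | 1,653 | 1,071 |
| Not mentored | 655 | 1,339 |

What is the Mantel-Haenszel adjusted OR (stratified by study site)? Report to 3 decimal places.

3.318

OR_MH = Σ(aᵢdᵢ/nᵢ) / Σ(bᵢcᵢ/nᵢ), where nᵢ is the stratum total.
Stratum 1 (Site A): n = 3917; a·d/n = 887·1214/3917 = 274.9089; b·c/n = 1635·181/3917 = 75.5514
Stratum 2 (Site B): n = 4718; a·d/n = 1653·1339/4718 = 469.1325; b·c/n = 1071·655/4718 = 148.6869
OR_MH = (274.9089 + 469.1325) / (75.5514 + 148.6869) = 744.0413 / 224.2384 = 3.31808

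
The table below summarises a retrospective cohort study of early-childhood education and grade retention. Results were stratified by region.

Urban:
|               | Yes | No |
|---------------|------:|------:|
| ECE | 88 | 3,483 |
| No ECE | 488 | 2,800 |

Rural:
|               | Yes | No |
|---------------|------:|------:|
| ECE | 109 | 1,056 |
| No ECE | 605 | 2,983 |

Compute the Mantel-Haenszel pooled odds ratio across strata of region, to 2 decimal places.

OR_MH = Σ(aᵢdᵢ/nᵢ) / Σ(bᵢcᵢ/nᵢ), where nᵢ is the stratum total.
Stratum 1 (Urban): n = 6859; a·d/n = 88·2800/6859 = 35.9236; b·c/n = 3483·488/6859 = 247.8064
Stratum 2 (Rural): n = 4753; a·d/n = 109·2983/4753 = 68.4088; b·c/n = 1056·605/4753 = 134.4162
OR_MH = (35.9236 + 68.4088) / (247.8064 + 134.4162) = 104.3324 / 382.2225 = 0.27296

0.27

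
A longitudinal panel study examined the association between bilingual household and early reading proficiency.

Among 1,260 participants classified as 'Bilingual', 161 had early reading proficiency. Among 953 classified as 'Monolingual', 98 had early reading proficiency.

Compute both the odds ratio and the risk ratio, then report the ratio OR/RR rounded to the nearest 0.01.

From the description: a = 161, b = 1099, c = 98, d = 855.
OR = (161·855)/(1099·98) = 137655/107702 = 1.27811
Risk in exposed = 161/1260 = 0.12778; risk in unexposed = 98/953 = 0.10283; RR = 1.24257
OR/RR = 1.27811 / 1.24257 = 1.02860
The outcome is not rare, so the OR lies further from 1 than the RR.

1.03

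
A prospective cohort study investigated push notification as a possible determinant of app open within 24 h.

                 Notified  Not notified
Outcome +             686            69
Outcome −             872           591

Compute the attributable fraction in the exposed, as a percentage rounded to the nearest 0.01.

76.26

Reading the table with exposure as columns: a = 686 (Notified, case), b = 872 (Notified, non-case), c = 69 (Not notified, case), d = 591.
Risk in exposed = 686/1558 = 0.44031; risk in unexposed = 69/660 = 0.10455.
RR = 0.44031/0.10455 = 4.21164
AR% = (RR − 1)/RR × 100 = (4.21164 − 1)/4.21164 × 100 = 76.2563%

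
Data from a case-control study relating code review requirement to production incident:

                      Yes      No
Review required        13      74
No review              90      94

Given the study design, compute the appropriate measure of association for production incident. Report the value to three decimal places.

Cells: a = 13, b = 74, c = 90, d = 94.
This is a case-control study: participants were sampled on outcome status, so risks in the source population cannot be estimated directly — relative risk is not valid here. The odds ratio is the appropriate measure.
OR = (a·d)/(b·c) = (13 × 94) / (74 × 90) = 1222 / 6660 = 0.18348

0.183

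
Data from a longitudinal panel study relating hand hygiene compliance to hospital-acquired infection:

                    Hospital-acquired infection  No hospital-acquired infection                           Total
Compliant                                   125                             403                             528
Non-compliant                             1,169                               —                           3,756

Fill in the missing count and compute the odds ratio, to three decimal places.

0.686

The missing cell is in the unexposed row: 3756 − 1169 = 2587.
So a = 125, b = 403, c = 1169, d = 2587.
OR = (a·d)/(b·c) = (125 × 2587) / (403 × 1169) = 323375 / 471107 = 0.68642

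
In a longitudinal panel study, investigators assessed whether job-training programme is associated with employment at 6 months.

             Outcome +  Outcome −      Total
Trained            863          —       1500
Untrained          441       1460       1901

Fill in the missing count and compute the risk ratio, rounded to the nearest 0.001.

2.480

The missing cell is in the exposed row: 1500 − 863 = 637.
So a = 863, b = 637, c = 441, d = 1460.
RR = [a/(a+b)] / [c/(c+d)] = (863/1500) / (441/1901) = 0.57533/0.23198 = 2.48007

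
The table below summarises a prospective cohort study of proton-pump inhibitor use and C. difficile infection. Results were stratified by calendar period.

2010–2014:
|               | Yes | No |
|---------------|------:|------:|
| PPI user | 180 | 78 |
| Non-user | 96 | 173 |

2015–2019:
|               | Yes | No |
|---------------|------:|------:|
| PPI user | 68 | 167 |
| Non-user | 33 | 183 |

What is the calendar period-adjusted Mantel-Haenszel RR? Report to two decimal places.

RR_MH = Σ(aᵢ·n₀ᵢ/nᵢ) / Σ(cᵢ·n₁ᵢ/nᵢ), with n₁ᵢ = aᵢ+bᵢ (exposed), n₀ᵢ = cᵢ+dᵢ (unexposed), nᵢ = n₁ᵢ+n₀ᵢ.
Stratum 1 (2010–2014): n₁ = 258, n₀ = 269, n = 527; a·n₀/n = 180·269/527 = 91.8786; c·n₁/n = 96·258/527 = 46.9981
Stratum 2 (2015–2019): n₁ = 235, n₀ = 216, n = 451; a·n₀/n = 68·216/451 = 32.5676; c·n₁/n = 33·235/451 = 17.1951
RR_MH = (91.8786 + 32.5676) / (46.9981 + 17.1951) = 124.4462 / 64.1932 = 1.93862

1.94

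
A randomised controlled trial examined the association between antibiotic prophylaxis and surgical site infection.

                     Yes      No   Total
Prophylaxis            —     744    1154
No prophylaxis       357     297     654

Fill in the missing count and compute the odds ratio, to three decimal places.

The missing cell is in the exposed row: 1154 − 744 = 410.
So a = 410, b = 744, c = 357, d = 297.
OR = (a·d)/(b·c) = (410 × 297) / (744 × 357) = 121770 / 265608 = 0.45846

0.458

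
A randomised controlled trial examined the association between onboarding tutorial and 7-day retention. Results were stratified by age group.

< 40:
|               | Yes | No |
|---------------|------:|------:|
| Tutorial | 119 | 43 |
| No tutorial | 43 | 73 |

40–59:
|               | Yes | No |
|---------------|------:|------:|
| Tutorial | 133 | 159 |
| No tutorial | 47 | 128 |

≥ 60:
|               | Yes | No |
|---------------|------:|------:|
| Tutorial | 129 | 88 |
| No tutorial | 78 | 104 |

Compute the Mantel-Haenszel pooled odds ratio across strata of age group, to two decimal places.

2.54

OR_MH = Σ(aᵢdᵢ/nᵢ) / Σ(bᵢcᵢ/nᵢ), where nᵢ is the stratum total.
Stratum 1 (< 40): n = 278; a·d/n = 119·73/278 = 31.2482; b·c/n = 43·43/278 = 6.6511
Stratum 2 (40–59): n = 467; a·d/n = 133·128/467 = 36.4540; b·c/n = 159·47/467 = 16.0021
Stratum 3 (≥ 60): n = 399; a·d/n = 129·104/399 = 33.6241; b·c/n = 88·78/399 = 17.2030
OR_MH = (31.2482 + 36.4540 + 33.6241) / (6.6511 + 16.0021 + 17.2030) = 101.3262 / 39.8562 = 2.54229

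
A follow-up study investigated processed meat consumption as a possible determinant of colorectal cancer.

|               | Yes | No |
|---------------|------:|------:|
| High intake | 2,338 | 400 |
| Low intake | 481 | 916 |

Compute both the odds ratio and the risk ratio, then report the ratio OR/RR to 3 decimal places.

4.488

Cells: a = 2338, b = 400, c = 481, d = 916.
OR = (2338·916)/(400·481) = 2141608/192400 = 11.13102
Risk in exposed = 2338/2738 = 0.85391; risk in unexposed = 481/1397 = 0.34431; RR = 2.48006
OR/RR = 11.13102 / 2.48006 = 4.48820
The outcome is not rare, so the OR lies further from 1 than the RR.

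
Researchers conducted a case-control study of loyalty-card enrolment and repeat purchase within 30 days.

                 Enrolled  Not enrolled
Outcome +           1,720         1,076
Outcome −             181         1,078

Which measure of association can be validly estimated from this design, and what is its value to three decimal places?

9.520

Reading the table with exposure as columns: a = 1720 (Enrolled, case), b = 181 (Enrolled, non-case), c = 1076 (Not enrolled, case), d = 1078.
This is a case-control study: participants were sampled on outcome status, so risks in the source population cannot be estimated directly — relative risk is not valid here. The odds ratio is the appropriate measure.
OR = (a·d)/(b·c) = (1720 × 1078) / (181 × 1076) = 1854160 / 194756 = 9.52043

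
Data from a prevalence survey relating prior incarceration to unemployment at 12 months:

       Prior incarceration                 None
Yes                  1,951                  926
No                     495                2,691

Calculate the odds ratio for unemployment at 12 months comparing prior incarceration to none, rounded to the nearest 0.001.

Reading the table with exposure as columns: a = 1951 (Prior incarceration, case), b = 495 (Prior incarceration, non-case), c = 926 (None, case), d = 2691.
OR = (a·d)/(b·c) = (1951 × 2691) / (495 × 926) = 5250141 / 458370 = 11.45394
The odds of unemployment at 12 months are about 11.45 times as high in the prior incarceration group.

11.454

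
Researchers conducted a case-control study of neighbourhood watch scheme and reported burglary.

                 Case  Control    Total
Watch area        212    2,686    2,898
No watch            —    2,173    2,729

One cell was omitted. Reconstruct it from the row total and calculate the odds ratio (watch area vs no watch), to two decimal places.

The missing cell is in the unexposed row: 2729 − 2173 = 556.
So a = 212, b = 2686, c = 556, d = 2173.
OR = (a·d)/(b·c) = (212 × 2173) / (2686 × 556) = 460676 / 1493416 = 0.30847

0.31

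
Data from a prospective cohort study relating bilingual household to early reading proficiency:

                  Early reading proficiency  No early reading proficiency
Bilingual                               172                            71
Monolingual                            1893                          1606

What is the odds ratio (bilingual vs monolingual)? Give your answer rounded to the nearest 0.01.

2.06

Cells: a = 172, b = 71, c = 1893, d = 1606.
OR = (a·d)/(b·c) = (172 × 1606) / (71 × 1893) = 276232 / 134403 = 2.05525
The odds of early reading proficiency are about 2.06 times as high in the bilingual group.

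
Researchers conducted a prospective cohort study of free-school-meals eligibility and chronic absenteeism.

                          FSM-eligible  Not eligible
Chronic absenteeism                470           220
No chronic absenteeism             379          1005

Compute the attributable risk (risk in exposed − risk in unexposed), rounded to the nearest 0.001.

Reading the table with exposure as columns: a = 470 (FSM-eligible, case), b = 379 (FSM-eligible, non-case), c = 220 (Not eligible, case), d = 1005.
Risk in exposed = 470/849 = 0.553592; risk in unexposed = 220/1225 = 0.179592.
Risk difference = 0.553592 − 0.179592 = 0.374001

0.374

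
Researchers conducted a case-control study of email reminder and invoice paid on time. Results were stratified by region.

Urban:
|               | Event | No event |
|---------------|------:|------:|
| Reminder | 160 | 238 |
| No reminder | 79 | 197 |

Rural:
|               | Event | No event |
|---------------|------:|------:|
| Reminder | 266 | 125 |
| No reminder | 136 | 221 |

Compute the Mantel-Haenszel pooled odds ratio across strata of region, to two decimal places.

OR_MH = Σ(aᵢdᵢ/nᵢ) / Σ(bᵢcᵢ/nᵢ), where nᵢ is the stratum total.
Stratum 1 (Urban): n = 674; a·d/n = 160·197/674 = 46.7656; b·c/n = 238·79/674 = 27.8961
Stratum 2 (Rural): n = 748; a·d/n = 266·221/748 = 78.5909; b·c/n = 125·136/748 = 22.7273
OR_MH = (46.7656 + 78.5909) / (27.8961 + 22.7273) = 125.3565 / 50.6234 = 2.47626

2.48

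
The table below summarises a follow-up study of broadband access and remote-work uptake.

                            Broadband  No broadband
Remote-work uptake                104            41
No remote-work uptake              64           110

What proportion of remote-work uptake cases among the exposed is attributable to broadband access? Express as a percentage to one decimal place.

Reading the table with exposure as columns: a = 104 (Broadband, case), b = 64 (Broadband, non-case), c = 41 (No broadband, case), d = 110.
Risk in exposed = 104/168 = 0.61905; risk in unexposed = 41/151 = 0.27152.
RR = 0.61905/0.27152 = 2.27991
AR% = (RR − 1)/RR × 100 = (2.27991 − 1)/2.27991 × 100 = 56.1386%

56.1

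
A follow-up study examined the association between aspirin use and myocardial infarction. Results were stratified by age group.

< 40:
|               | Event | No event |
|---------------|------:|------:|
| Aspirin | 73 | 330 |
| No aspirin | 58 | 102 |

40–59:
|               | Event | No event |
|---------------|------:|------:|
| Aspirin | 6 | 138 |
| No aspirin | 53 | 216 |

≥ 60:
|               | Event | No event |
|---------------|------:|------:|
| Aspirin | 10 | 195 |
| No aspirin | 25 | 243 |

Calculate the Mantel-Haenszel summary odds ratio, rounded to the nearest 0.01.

0.35

OR_MH = Σ(aᵢdᵢ/nᵢ) / Σ(bᵢcᵢ/nᵢ), where nᵢ is the stratum total.
Stratum 1 (< 40): n = 563; a·d/n = 73·102/563 = 13.2256; b·c/n = 330·58/563 = 33.9964
Stratum 2 (40–59): n = 413; a·d/n = 6·216/413 = 3.1380; b·c/n = 138·53/413 = 17.7094
Stratum 3 (≥ 60): n = 473; a·d/n = 10·243/473 = 5.1374; b·c/n = 195·25/473 = 10.3066
OR_MH = (13.2256 + 3.1380 + 5.1374) / (33.9964 + 17.7094 + 10.3066) = 21.5010 / 62.0124 = 0.34672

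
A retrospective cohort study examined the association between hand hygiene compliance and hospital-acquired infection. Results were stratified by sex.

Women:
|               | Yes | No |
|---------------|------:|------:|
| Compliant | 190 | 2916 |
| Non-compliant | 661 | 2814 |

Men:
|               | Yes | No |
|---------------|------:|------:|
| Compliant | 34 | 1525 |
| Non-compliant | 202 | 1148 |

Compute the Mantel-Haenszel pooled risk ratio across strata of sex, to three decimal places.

RR_MH = Σ(aᵢ·n₀ᵢ/nᵢ) / Σ(cᵢ·n₁ᵢ/nᵢ), with n₁ᵢ = aᵢ+bᵢ (exposed), n₀ᵢ = cᵢ+dᵢ (unexposed), nᵢ = n₁ᵢ+n₀ᵢ.
Stratum 1 (Women): n₁ = 3106, n₀ = 3475, n = 6581; a·n₀/n = 190·3475/6581 = 100.3267; c·n₁/n = 661·3106/6581 = 311.9687
Stratum 2 (Men): n₁ = 1559, n₀ = 1350, n = 2909; a·n₀/n = 34·1350/2909 = 15.7786; c·n₁/n = 202·1559/2909 = 108.2564
RR_MH = (100.3267 + 15.7786) / (311.9687 + 108.2564) = 116.1053 / 420.2251 = 0.27629

0.276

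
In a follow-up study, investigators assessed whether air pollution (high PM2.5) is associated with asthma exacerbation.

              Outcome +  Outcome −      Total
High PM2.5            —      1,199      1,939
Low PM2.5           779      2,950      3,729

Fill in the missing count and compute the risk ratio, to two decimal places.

1.83

The missing cell is in the exposed row: 1939 − 1199 = 740.
So a = 740, b = 1199, c = 779, d = 2950.
RR = [a/(a+b)] / [c/(c+d)] = (740/1939) / (779/3729) = 0.38164/0.20890 = 1.82688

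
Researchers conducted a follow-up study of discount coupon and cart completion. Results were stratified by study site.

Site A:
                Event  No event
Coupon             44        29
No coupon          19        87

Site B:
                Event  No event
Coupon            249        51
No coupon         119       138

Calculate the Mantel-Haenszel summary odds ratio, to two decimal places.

OR_MH = Σ(aᵢdᵢ/nᵢ) / Σ(bᵢcᵢ/nᵢ), where nᵢ is the stratum total.
Stratum 1 (Site A): n = 179; a·d/n = 44·87/179 = 21.3855; b·c/n = 29·19/179 = 3.0782
Stratum 2 (Site B): n = 557; a·d/n = 249·138/557 = 61.6912; b·c/n = 51·119/557 = 10.8959
OR_MH = (21.3855 + 61.6912) / (3.0782 + 10.8959) = 83.0767 / 13.9741 = 5.94505

5.95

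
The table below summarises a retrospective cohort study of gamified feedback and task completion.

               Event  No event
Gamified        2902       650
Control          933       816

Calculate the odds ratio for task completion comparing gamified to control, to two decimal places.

Cells: a = 2902, b = 650, c = 933, d = 816.
OR = (a·d)/(b·c) = (2902 × 816) / (650 × 933) = 2368032 / 606450 = 3.90474
The odds of task completion are about 3.90 times as high in the gamified group.

3.90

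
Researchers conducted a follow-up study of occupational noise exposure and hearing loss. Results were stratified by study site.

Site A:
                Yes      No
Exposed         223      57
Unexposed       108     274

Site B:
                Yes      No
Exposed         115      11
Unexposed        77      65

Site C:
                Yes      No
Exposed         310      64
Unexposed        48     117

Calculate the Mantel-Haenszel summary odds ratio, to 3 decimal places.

OR_MH = Σ(aᵢdᵢ/nᵢ) / Σ(bᵢcᵢ/nᵢ), where nᵢ is the stratum total.
Stratum 1 (Site A): n = 662; a·d/n = 223·274/662 = 92.2991; b·c/n = 57·108/662 = 9.2991
Stratum 2 (Site B): n = 268; a·d/n = 115·65/268 = 27.8918; b·c/n = 11·77/268 = 3.1604
Stratum 3 (Site C): n = 539; a·d/n = 310·117/539 = 67.2913; b·c/n = 64·48/539 = 5.6994
OR_MH = (92.2991 + 27.8918 + 67.2913) / (9.2991 + 3.1604 + 5.6994) = 187.4822 / 18.1590 = 10.32448

10.324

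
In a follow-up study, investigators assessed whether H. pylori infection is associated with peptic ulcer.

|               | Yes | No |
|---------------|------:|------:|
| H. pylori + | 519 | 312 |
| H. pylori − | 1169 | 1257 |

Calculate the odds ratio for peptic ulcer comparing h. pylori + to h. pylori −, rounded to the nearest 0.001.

1.789

Cells: a = 519, b = 312, c = 1169, d = 1257.
OR = (a·d)/(b·c) = (519 × 1257) / (312 × 1169) = 652383 / 364728 = 1.78868
The odds of peptic ulcer are about 1.79 times as high in the h. pylori + group.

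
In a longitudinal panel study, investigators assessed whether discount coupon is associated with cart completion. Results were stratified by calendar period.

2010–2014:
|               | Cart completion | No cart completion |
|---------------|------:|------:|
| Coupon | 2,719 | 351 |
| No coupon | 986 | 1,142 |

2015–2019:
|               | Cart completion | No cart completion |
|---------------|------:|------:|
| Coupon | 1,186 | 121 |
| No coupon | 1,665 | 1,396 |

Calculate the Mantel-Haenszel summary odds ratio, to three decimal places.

OR_MH = Σ(aᵢdᵢ/nᵢ) / Σ(bᵢcᵢ/nᵢ), where nᵢ is the stratum total.
Stratum 1 (2010–2014): n = 5198; a·d/n = 2719·1142/5198 = 597.3640; b·c/n = 351·986/5198 = 66.5806
Stratum 2 (2015–2019): n = 4368; a·d/n = 1186·1396/4368 = 379.0421; b·c/n = 121·1665/4368 = 46.1229
OR_MH = (597.3640 + 379.0421) / (66.5806 + 46.1229) = 976.4061 / 112.7035 = 8.66349

8.663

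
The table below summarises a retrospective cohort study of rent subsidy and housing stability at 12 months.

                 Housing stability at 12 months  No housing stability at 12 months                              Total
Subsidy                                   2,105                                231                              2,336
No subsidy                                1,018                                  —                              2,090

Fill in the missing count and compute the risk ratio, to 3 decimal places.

1.850

The missing cell is in the unexposed row: 2090 − 1018 = 1072.
So a = 2105, b = 231, c = 1018, d = 1072.
RR = [a/(a+b)] / [c/(c+d)] = (2105/2336) / (1018/2090) = 0.90111/0.48708 = 1.85003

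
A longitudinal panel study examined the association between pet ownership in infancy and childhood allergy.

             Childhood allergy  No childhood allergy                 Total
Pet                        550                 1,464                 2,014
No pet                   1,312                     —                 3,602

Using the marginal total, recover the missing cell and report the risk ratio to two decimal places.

0.75

The missing cell is in the unexposed row: 3602 − 1312 = 2290.
So a = 550, b = 1464, c = 1312, d = 2290.
RR = [a/(a+b)] / [c/(c+d)] = (550/2014) / (1312/3602) = 0.27309/0.36424 = 0.74974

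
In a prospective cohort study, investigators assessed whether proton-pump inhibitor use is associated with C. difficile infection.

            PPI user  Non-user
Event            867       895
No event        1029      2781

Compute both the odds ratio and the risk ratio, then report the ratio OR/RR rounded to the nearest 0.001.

Reading the table with exposure as columns: a = 867 (PPI user, case), b = 1029 (PPI user, non-case), c = 895 (Non-user, case), d = 2781.
OR = (867·2781)/(1029·895) = 2411127/920955 = 2.61807
Risk in exposed = 867/1896 = 0.45728; risk in unexposed = 895/3676 = 0.24347; RR = 1.87816
OR/RR = 2.61807 / 1.87816 = 1.39395
The outcome is not rare, so the OR lies further from 1 than the RR.

1.394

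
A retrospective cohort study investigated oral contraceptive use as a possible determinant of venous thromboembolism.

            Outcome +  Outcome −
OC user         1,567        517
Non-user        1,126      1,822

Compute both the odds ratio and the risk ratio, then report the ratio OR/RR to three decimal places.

2.491

Cells: a = 1567, b = 517, c = 1126, d = 1822.
OR = (1567·1822)/(517·1126) = 2855074/582142 = 4.90443
Risk in exposed = 1567/2084 = 0.75192; risk in unexposed = 1126/2948 = 0.38195; RR = 1.96861
OR/RR = 4.90443 / 1.96861 = 2.49131
The outcome is not rare, so the OR lies further from 1 than the RR.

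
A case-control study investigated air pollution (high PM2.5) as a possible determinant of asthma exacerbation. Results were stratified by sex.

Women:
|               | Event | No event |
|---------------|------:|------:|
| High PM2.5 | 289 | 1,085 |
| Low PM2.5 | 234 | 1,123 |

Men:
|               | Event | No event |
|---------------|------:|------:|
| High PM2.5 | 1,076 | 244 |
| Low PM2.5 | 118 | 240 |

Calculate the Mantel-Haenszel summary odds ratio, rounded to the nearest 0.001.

2.477

OR_MH = Σ(aᵢdᵢ/nᵢ) / Σ(bᵢcᵢ/nᵢ), where nᵢ is the stratum total.
Stratum 1 (Women): n = 2731; a·d/n = 289·1123/2731 = 118.8382; b·c/n = 1085·234/2731 = 92.9659
Stratum 2 (Men): n = 1678; a·d/n = 1076·240/1678 = 153.8975; b·c/n = 244·118/1678 = 17.1585
OR_MH = (118.8382 + 153.8975) / (92.9659 + 17.1585) = 272.7357 / 110.1245 = 2.47661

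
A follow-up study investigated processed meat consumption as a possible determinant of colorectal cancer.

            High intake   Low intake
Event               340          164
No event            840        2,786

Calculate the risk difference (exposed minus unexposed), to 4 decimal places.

0.2325

Reading the table with exposure as columns: a = 340 (High intake, case), b = 840 (High intake, non-case), c = 164 (Low intake, case), d = 2786.
Risk in exposed = 340/1180 = 0.288136; risk in unexposed = 164/2950 = 0.055593.
Risk difference = 0.288136 − 0.055593 = 0.232542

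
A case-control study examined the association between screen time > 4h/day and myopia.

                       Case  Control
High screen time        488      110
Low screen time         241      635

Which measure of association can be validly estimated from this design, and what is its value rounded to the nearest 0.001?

Cells: a = 488, b = 110, c = 241, d = 635.
This is a case-control study: participants were sampled on outcome status, so risks in the source population cannot be estimated directly — relative risk is not valid here. The odds ratio is the appropriate measure.
OR = (a·d)/(b·c) = (488 × 635) / (110 × 241) = 309880 / 26510 = 11.68917

11.689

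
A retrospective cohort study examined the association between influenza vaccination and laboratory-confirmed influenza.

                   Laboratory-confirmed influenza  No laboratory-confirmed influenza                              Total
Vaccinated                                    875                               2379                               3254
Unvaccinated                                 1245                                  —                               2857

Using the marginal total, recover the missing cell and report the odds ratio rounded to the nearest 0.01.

0.48

The missing cell is in the unexposed row: 2857 − 1245 = 1612.
So a = 875, b = 2379, c = 1245, d = 1612.
OR = (a·d)/(b·c) = (875 × 1612) / (2379 × 1245) = 1410500 / 2961855 = 0.47622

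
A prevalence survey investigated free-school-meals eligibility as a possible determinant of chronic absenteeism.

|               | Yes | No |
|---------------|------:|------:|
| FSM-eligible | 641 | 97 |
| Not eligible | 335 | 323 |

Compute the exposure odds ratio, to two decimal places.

6.37

Cells: a = 641, b = 97, c = 335, d = 323.
OR = (a·d)/(b·c) = (641 × 323) / (97 × 335) = 207043 / 32495 = 6.37153
The odds of chronic absenteeism are about 6.37 times as high in the fsm-eligible group.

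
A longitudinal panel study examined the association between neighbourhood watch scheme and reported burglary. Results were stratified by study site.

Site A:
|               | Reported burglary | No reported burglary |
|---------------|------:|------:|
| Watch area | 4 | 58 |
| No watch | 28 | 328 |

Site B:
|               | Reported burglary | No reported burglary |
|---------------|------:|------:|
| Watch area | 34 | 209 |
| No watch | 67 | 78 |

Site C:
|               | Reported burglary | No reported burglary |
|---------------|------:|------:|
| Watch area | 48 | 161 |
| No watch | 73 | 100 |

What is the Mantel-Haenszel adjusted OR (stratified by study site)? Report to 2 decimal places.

0.32

OR_MH = Σ(aᵢdᵢ/nᵢ) / Σ(bᵢcᵢ/nᵢ), where nᵢ is the stratum total.
Stratum 1 (Site A): n = 418; a·d/n = 4·328/418 = 3.1388; b·c/n = 58·28/418 = 3.8852
Stratum 2 (Site B): n = 388; a·d/n = 34·78/388 = 6.8351; b·c/n = 209·67/388 = 36.0902
Stratum 3 (Site C): n = 382; a·d/n = 48·100/382 = 12.5654; b·c/n = 161·73/382 = 30.7670
OR_MH = (3.1388 + 6.8351 + 12.5654) / (3.8852 + 36.0902 + 30.7670) = 22.5393 / 70.7424 = 0.31861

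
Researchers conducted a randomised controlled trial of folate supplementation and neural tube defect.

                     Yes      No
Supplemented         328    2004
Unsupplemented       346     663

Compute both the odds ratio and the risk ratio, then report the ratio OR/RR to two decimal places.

Cells: a = 328, b = 2004, c = 346, d = 663.
OR = (328·663)/(2004·346) = 217464/693384 = 0.31363
Risk in exposed = 328/2332 = 0.14065; risk in unexposed = 346/1009 = 0.34291; RR = 0.41017
OR/RR = 0.31363 / 0.41017 = 0.76463
The outcome is not rare, so the OR lies further from 1 than the RR.

0.76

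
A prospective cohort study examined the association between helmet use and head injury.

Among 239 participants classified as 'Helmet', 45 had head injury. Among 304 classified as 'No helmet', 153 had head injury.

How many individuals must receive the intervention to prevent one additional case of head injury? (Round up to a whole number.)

4

Risk in treated group = 45/239 = 0.18828; risk in control = 153/304 = 0.50329.
Absolute risk reduction = 0.50329 − 0.18828 = 0.31500
NNT = 1 / ARR = 1 / 0.31500 = 3.175 → round up → 4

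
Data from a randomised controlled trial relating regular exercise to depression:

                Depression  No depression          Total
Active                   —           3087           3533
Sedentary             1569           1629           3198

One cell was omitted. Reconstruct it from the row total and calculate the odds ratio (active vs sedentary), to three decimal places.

The missing cell is in the exposed row: 3533 − 3087 = 446.
So a = 446, b = 3087, c = 1569, d = 1629.
OR = (a·d)/(b·c) = (446 × 1629) / (3087 × 1569) = 726534 / 4843503 = 0.15000

0.150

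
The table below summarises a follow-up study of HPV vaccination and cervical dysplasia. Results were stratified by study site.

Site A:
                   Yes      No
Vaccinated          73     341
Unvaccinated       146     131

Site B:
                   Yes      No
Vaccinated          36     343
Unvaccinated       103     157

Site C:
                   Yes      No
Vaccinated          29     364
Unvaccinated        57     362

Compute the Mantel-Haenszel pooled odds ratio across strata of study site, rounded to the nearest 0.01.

OR_MH = Σ(aᵢdᵢ/nᵢ) / Σ(bᵢcᵢ/nᵢ), where nᵢ is the stratum total.
Stratum 1 (Site A): n = 691; a·d/n = 73·131/691 = 13.8394; b·c/n = 341·146/691 = 72.0492
Stratum 2 (Site B): n = 639; a·d/n = 36·157/639 = 8.8451; b·c/n = 343·103/639 = 55.2879
Stratum 3 (Site C): n = 812; a·d/n = 29·362/812 = 12.9286; b·c/n = 364·57/812 = 25.5517
OR_MH = (13.8394 + 8.8451 + 12.9286) / (72.0492 + 55.2879 + 25.5517) = 35.6130 / 152.8889 = 0.23293

0.23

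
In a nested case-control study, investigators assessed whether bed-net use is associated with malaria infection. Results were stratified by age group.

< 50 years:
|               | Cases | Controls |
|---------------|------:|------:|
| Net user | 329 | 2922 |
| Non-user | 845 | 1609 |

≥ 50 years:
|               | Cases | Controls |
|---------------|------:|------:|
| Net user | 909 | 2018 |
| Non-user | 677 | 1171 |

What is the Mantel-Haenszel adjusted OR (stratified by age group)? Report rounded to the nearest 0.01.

OR_MH = Σ(aᵢdᵢ/nᵢ) / Σ(bᵢcᵢ/nᵢ), where nᵢ is the stratum total.
Stratum 1 (< 50 years): n = 5705; a·d/n = 329·1609/5705 = 92.7890; b·c/n = 2922·845/5705 = 432.7940
Stratum 2 (≥ 50 years): n = 4775; a·d/n = 909·1171/4775 = 222.9192; b·c/n = 2018·677/4775 = 286.1123
OR_MH = (92.7890 + 222.9192) / (432.7940 + 286.1123) = 315.7081 / 718.9063 = 0.43915

0.44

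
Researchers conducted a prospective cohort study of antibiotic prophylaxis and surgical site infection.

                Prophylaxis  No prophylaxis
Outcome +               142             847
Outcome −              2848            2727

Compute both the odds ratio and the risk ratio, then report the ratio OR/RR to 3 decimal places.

Reading the table with exposure as columns: a = 142 (Prophylaxis, case), b = 2848 (Prophylaxis, non-case), c = 847 (No prophylaxis, case), d = 2727.
OR = (142·2727)/(2848·847) = 387234/2412256 = 0.16053
Risk in exposed = 142/2990 = 0.04749; risk in unexposed = 847/3574 = 0.23699; RR = 0.20040
OR/RR = 0.16053 / 0.20040 = 0.80105
The outcome is not rare, so the OR lies further from 1 than the RR.

0.801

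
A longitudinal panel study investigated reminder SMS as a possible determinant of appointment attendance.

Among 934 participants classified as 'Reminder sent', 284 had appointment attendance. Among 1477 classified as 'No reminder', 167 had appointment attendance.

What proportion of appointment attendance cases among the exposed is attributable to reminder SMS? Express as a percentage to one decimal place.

From the description: a = 284, b = 650, c = 167, d = 1310.
Risk in exposed = 284/934 = 0.30407; risk in unexposed = 167/1477 = 0.11307.
RR = 0.30407/0.11307 = 2.68928
AR% = (RR − 1)/RR × 100 = (2.68928 − 1)/2.68928 × 100 = 62.8153%

62.8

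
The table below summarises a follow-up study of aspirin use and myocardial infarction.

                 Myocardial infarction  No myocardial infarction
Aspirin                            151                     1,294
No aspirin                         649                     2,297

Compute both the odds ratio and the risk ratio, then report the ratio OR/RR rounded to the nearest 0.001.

Cells: a = 151, b = 1294, c = 649, d = 2297.
OR = (151·2297)/(1294·649) = 346847/839806 = 0.41301
Risk in exposed = 151/1445 = 0.10450; risk in unexposed = 649/2946 = 0.22030; RR = 0.47435
OR/RR = 0.41301 / 0.47435 = 0.87069
The outcome is not rare, so the OR lies further from 1 than the RR.

0.871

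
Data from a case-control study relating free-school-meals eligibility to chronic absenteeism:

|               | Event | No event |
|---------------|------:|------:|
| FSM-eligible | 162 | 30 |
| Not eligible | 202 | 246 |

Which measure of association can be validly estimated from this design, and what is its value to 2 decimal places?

6.58

Cells: a = 162, b = 30, c = 202, d = 246.
This is a case-control study: participants were sampled on outcome status, so risks in the source population cannot be estimated directly — relative risk is not valid here. The odds ratio is the appropriate measure.
OR = (a·d)/(b·c) = (162 × 246) / (30 × 202) = 39852 / 6060 = 6.57624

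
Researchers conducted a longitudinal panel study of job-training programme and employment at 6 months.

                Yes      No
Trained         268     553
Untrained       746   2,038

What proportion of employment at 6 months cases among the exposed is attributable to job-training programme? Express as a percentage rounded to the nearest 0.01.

Cells: a = 268, b = 553, c = 746, d = 2038.
Risk in exposed = 268/821 = 0.32643; risk in unexposed = 746/2784 = 0.26796.
RR = 0.32643/0.26796 = 1.21821
AR% = (RR − 1)/RR × 100 = (1.21821 − 1)/1.21821 × 100 = 17.9123%

17.91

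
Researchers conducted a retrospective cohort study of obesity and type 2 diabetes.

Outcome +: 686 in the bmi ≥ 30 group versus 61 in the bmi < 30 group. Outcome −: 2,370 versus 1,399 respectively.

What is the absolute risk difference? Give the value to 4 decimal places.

0.1827

From the description: a = 686, b = 2370, c = 61, d = 1399.
Risk in exposed = 686/3056 = 0.224476; risk in unexposed = 61/1460 = 0.041781.
Risk difference = 0.224476 − 0.041781 = 0.182696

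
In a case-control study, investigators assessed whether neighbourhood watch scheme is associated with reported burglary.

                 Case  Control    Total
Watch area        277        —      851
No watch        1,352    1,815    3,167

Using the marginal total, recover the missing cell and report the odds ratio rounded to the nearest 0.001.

0.648

The missing cell is in the exposed row: 851 − 277 = 574.
So a = 277, b = 574, c = 1352, d = 1815.
OR = (a·d)/(b·c) = (277 × 1815) / (574 × 1352) = 502755 / 776048 = 0.64784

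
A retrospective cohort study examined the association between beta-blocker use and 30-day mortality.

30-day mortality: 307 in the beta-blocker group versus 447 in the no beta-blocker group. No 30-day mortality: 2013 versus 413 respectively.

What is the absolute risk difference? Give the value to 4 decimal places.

From the description: a = 307, b = 2013, c = 447, d = 413.
Risk in exposed = 307/2320 = 0.132328; risk in unexposed = 447/860 = 0.519767.
Risk difference = 0.132328 − 0.519767 = -0.387440

-0.3874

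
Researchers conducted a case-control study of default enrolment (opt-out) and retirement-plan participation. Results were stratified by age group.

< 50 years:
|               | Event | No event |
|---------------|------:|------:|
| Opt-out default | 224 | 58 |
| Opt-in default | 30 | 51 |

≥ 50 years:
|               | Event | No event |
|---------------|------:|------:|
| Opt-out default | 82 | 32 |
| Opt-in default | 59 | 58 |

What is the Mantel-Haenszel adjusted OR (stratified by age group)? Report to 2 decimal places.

OR_MH = Σ(aᵢdᵢ/nᵢ) / Σ(bᵢcᵢ/nᵢ), where nᵢ is the stratum total.
Stratum 1 (< 50 years): n = 363; a·d/n = 224·51/363 = 31.4711; b·c/n = 58·30/363 = 4.7934
Stratum 2 (≥ 50 years): n = 231; a·d/n = 82·58/231 = 20.5887; b·c/n = 32·59/231 = 8.1732
OR_MH = (31.4711 + 20.5887) / (4.7934 + 8.1732) = 52.0598 / 12.9665 = 4.01493

4.01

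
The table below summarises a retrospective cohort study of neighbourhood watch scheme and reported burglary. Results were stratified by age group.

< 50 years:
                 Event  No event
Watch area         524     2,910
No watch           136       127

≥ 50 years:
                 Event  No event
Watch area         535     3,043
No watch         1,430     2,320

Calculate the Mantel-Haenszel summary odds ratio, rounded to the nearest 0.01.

0.27

OR_MH = Σ(aᵢdᵢ/nᵢ) / Σ(bᵢcᵢ/nᵢ), where nᵢ is the stratum total.
Stratum 1 (< 50 years): n = 3697; a·d/n = 524·127/3697 = 18.0005; b·c/n = 2910·136/3697 = 107.0490
Stratum 2 (≥ 50 years): n = 7328; a·d/n = 535·2320/7328 = 169.3777; b·c/n = 3043·1430/7328 = 593.8169
OR_MH = (18.0005 + 169.3777) / (107.0490 + 593.8169) = 187.3783 / 700.8658 = 0.26735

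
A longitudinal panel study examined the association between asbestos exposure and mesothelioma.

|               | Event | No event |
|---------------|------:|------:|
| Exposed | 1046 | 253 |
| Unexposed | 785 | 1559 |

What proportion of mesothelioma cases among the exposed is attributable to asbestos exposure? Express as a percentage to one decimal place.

Cells: a = 1046, b = 253, c = 785, d = 1559.
Risk in exposed = 1046/1299 = 0.80523; risk in unexposed = 785/2344 = 0.33490.
RR = 0.80523/0.33490 = 2.40442
AR% = (RR − 1)/RR × 100 = (2.40442 − 1)/2.40442 × 100 = 58.4099%

58.4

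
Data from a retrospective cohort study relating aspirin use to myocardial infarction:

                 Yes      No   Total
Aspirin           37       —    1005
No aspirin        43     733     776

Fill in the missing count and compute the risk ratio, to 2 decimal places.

The missing cell is in the exposed row: 1005 − 37 = 968.
So a = 37, b = 968, c = 43, d = 733.
RR = [a/(a+b)] / [c/(c+d)] = (37/1005) / (43/776) = 0.03682/0.05541 = 0.66440

0.66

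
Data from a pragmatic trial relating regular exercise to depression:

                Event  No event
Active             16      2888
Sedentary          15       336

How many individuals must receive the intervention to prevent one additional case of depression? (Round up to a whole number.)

Risk in treated group = 16/2904 = 0.00551; risk in control = 15/351 = 0.04274.
Absolute risk reduction = 0.04274 − 0.00551 = 0.03723
NNT = 1 / ARR = 1 / 0.03723 = 26.863 → round up → 27

27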